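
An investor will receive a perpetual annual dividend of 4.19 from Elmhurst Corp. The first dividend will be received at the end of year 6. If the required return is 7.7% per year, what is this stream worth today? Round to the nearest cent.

Value at end of year 5: C / r = 4.19 / 0.077 = 54.4156
Discount to today: PV = 54.4156 / (1 + 0.077)^5 = 54.4156 / 1.449034 = 37.55

37.55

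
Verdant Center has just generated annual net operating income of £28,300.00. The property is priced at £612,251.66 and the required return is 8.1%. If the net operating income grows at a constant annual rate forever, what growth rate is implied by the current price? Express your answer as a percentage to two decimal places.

P = D₀(1+g)/(r−g) ⇒ P(r−g) = D₀(1+g) ⇒ g(P+D₀) = P·r − D₀
g = (P·r − D₀)/(P + D₀) = (£612,251.66×0.081 − £28,300.00) / (£612,251.66 + £28,300.00) = 0.033241

3.32%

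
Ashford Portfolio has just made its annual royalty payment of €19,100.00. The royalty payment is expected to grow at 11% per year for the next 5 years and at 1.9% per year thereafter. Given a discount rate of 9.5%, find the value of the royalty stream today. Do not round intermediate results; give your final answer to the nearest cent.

D_1 = 21201.00000
D_2 = 23533.11000
D_3 = 26121.75210
D_4 = 28995.14483
D_5 = 32184.61076
Terminal value at year 5: TV = D_5×(1+g_2)/(r−g_2) = 32796.11837/0.076 = 431527.87325
P_0 = D_1/(1+r)^1 + D_2/(1+r)^2 + D_3/(1+r)^3 + D_4/(1+r)^4 + D_5/(1+r)^5 + TV/(1+r)^5
    = 19361.64384 + 19626.87183 + 19895.73309 + 20168.27738 + 20444.55515 + 274118.44343 = 373615.52472

€373615.52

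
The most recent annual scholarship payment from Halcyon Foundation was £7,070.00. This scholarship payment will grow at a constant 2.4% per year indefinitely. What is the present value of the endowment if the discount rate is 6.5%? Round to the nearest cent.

D₁ = D₀ × (1 + g) = £7,070.00 × 1.024 = £7,239.6800
Growing perpetuity: P = D₁ / (r − g) = £7,239.6800 / (0.065 − 0.024) = £176,577.56

£176577.56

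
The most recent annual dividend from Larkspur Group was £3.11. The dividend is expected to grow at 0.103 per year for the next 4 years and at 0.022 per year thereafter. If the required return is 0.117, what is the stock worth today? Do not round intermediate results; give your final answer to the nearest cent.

£43.87

D_1 = 3.43033
D_2 = 3.78365
D_3 = 4.17337
D_4 = 4.60323
Terminal value at year 4: TV = D_4×(1+g_2)/(r−g_2) = 4.70450/0.095 = 49.52104
P_0 = D_1/(1+r)^1 + D_2/(1+r)^2 + D_3/(1+r)^3 + D_4/(1+r)^4 + TV/(1+r)^4
    = 3.07102 + 3.03253 + 2.99452 + 2.95699 + 31.81098 = 43.86604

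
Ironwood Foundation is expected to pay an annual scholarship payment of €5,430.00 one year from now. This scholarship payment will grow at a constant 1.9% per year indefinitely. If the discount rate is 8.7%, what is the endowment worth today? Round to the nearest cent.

€79852.94

Growing perpetuity: P = D₁ / (r − g) = €5,430.0000 / (0.087 − 0.019) = €79,852.94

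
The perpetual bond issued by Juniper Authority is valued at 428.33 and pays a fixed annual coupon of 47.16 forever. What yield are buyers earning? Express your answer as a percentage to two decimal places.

P = C/r ⇒ r = C/P = 47.16/428.33 = 0.110102

11.01%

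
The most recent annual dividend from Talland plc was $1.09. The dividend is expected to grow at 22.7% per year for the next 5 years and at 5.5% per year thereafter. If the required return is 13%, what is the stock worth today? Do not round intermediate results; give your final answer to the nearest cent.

$30.17

D_1 = 1.33743
D_2 = 1.64103
D_3 = 2.01354
D_4 = 2.47061
D_5 = 3.03144
Terminal value at year 5: TV = D_5×(1+g_2)/(r−g_2) = 3.19817/0.075 = 42.64229
P_0 = D_1/(1+r)^1 + D_2/(1+r)^2 + D_3/(1+r)^3 + D_4/(1+r)^4 + D_5/(1+r)^5 + TV/(1+r)^5
    = 1.18357 + 1.28516 + 1.39548 + 1.51527 + 1.64535 + 23.14453 = 30.16936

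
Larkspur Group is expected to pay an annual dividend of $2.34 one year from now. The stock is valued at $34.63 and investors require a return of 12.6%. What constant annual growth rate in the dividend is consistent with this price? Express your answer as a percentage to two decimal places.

5.84%

P = D₁/(r−g) ⇒ g = r − D₁/P = 0.126 − $2.34/$34.63 = 0.058429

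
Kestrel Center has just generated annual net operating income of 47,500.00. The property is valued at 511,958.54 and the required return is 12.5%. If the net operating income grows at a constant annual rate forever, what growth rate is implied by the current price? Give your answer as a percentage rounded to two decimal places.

P = D₀(1+g)/(r−g) ⇒ P(r−g) = D₀(1+g) ⇒ g(P+D₀) = P·r − D₀
g = (P·r − D₀)/(P + D₀) = (511,958.54×0.125 − 47,500.00) / (511,958.54 + 47,500.00) = 0.029484

2.95%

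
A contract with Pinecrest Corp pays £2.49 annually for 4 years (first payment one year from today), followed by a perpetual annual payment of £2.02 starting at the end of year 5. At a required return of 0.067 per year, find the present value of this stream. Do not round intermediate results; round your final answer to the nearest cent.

£31.75

PV of 4-year annuity: £2.49 × [1 − (1+0.067)^−4] / 0.067 = 8.49159
Perpetuity value at year 4: £2.02 / 0.067 = 30.14925
PV of perpetuity: 30.14925 / (1+0.067)^4 = 23.26049
Total PV = 8.49159 + 23.26049 = 31.75208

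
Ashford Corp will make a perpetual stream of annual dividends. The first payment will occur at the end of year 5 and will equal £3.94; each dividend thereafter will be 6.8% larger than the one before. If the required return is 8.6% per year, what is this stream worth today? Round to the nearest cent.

Value at end of year 4: C₁ / (r − g) = £3.94 / (0.086 − 0.068) = £218.8889
Discount to today: PV = £218.8889 / (1 + 0.086)^4 = £218.8889 / 1.390975 = £157.36

£157.36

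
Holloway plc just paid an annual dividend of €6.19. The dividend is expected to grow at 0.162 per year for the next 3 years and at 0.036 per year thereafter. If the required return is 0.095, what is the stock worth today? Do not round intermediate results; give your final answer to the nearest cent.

€150.83

D_1 = 7.19278
D_2 = 8.35801
D_3 = 9.71201
Terminal value at year 3: TV = D_3×(1+g_2)/(r−g_2) = 10.06164/0.059 = 170.53628
P_0 = D_1/(1+r)^1 + D_2/(1+r)^2 + D_3/(1+r)^3 + TV/(1+r)^3
    = 6.56875 + 6.97067 + 7.39719 + 129.88961 = 150.82622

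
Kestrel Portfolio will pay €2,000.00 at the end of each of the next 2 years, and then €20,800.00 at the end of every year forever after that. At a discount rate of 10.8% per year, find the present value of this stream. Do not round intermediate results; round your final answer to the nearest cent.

€160311.45

PV of 2-year annuity: €2,000.00 × [1 − (1+0.108)^−2] / 0.108 = 3434.16440
Perpetuity value at year 2: €20,800.00 / 0.108 = 192592.59259
PV of perpetuity: 192592.59259 / (1+0.108)^2 = 156877.28287
Total PV = 3434.16440 + 156877.28287 = 160311.44726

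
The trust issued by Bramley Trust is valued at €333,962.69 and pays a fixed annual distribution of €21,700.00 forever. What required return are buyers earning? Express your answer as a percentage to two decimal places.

6.50%

P = C/r ⇒ r = C/P = €21,700.00/€333,962.69 = 0.064977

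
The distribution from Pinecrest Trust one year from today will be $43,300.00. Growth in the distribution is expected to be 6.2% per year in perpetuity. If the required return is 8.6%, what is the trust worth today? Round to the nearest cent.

$1804166.67

Growing perpetuity: P = D₁ / (r − g) = $43,300.0000 / (0.086 − 0.062) = $1,804,166.67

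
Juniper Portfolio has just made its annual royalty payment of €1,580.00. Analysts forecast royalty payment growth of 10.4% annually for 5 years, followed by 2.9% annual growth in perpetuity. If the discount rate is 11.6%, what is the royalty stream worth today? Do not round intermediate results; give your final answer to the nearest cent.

€25353.04

D_1 = 1744.32000
D_2 = 1925.72928
D_3 = 2126.00513
D_4 = 2347.10966
D_5 = 2591.20906
Terminal value at year 5: TV = D_5×(1+g_2)/(r−g_2) = 2666.35413/0.087 = 30647.74857
P_0 = D_1/(1+r)^1 + D_2/(1+r)^2 + D_3/(1+r)^3 + D_4/(1+r)^4 + D_5/(1+r)^5 + TV/(1+r)^5
    = 1563.01075 + 1546.20419 + 1529.57833 + 1513.13126 + 1496.86103 + 17704.25283 = 25353.03839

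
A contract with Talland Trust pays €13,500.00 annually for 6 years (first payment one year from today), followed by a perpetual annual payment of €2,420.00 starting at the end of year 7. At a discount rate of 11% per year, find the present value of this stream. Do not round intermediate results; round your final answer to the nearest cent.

PV of 6-year annuity: €13,500.00 × [1 − (1+0.11)^−6] / 0.11 = 57112.26103
Perpetuity value at year 6: €2,420.00 / 0.11 = 22000.00000
PV of perpetuity: 22000.00000 / (1+0.11)^6 = 11762.09839
Total PV = 57112.26103 + 11762.09839 = 68874.35942

€68874.36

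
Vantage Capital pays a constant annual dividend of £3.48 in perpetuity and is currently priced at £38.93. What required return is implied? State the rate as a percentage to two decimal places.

P = C/r ⇒ r = C/P = £3.48/£38.93 = 0.089391

8.94%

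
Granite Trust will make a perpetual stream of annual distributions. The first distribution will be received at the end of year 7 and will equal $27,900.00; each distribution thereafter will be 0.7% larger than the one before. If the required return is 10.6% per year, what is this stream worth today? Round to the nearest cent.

Value at end of year 6: C₁ / (r − g) = $27,900.00 / (0.106 − 0.007) = $281,818.1818
Discount to today: PV = $281,818.1818 / (1 + 0.106)^6 = $281,818.1818 / 1.830336 = $153,970.76

$153970.76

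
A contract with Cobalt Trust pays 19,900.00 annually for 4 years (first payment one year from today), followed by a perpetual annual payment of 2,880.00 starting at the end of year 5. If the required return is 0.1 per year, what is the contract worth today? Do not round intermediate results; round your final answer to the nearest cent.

82751.11

PV of 4-year annuity: 19,900.00 × [1 − (1+0.1)^−4] / 0.1 = 63080.32238
Perpetuity value at year 4: 2,880.00 / 0.1 = 28800.00000
PV of perpetuity: 28800.00000 / (1+0.1)^4 = 19670.78751
Total PV = 63080.32238 + 19670.78751 = 82751.10990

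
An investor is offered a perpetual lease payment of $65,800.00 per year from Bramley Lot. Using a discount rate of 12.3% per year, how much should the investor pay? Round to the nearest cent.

$534959.35

Level perpetuity: PV = C / r = $65,800.00 / 0.123 = $534,959.35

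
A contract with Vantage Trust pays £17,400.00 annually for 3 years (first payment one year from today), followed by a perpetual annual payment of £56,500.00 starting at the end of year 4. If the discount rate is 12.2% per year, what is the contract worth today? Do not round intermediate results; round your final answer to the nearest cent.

PV of 3-year annuity: £17,400.00 × [1 − (1+0.122)^−3] / 0.122 = 41648.65181
Perpetuity value at year 3: £56,500.00 / 0.122 = 463114.75410
PV of perpetuity: 463114.75410 / (1+0.122)^3 = 327876.31574
Total PV = 41648.65181 + 327876.31574 = 369524.96755

£369524.97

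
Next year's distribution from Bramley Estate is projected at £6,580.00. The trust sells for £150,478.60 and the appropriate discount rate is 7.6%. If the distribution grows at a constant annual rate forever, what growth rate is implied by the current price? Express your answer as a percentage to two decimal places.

P = D₁/(r−g) ⇒ g = r − D₁/P = 0.076 − £6,580.00/£150,478.60 = 0.032273

3.23%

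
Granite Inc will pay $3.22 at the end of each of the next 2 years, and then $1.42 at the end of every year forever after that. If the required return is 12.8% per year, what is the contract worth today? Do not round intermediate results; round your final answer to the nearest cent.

$14.10

PV of 2-year annuity: $3.22 × [1 − (1+0.128)^−2] / 0.128 = 5.38529
Perpetuity value at year 2: $1.42 / 0.128 = 11.09375
PV of perpetuity: 11.09375 / (1+0.128)^2 = 8.71887
Total PV = 5.38529 + 8.71887 = 14.10416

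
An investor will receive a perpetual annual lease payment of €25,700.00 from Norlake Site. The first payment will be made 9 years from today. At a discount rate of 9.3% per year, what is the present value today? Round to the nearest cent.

Value at end of year 8: C / r = €25,700.00 / 0.093 = €276,344.0860
Discount to today: PV = €276,344.0860 / (1 + 0.093)^8 = €276,344.0860 / 2.036861 = €135,671.58

€135671.58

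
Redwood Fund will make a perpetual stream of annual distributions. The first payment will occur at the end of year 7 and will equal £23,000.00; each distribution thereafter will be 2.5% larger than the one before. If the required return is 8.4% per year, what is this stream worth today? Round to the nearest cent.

Value at end of year 6: C₁ / (r − g) = £23,000.00 / (0.084 − 0.025) = £389,830.5085
Discount to today: PV = £389,830.5085 / (1 + 0.084)^6 = £389,830.5085 / 1.622466 = £240,270.32

£240270.32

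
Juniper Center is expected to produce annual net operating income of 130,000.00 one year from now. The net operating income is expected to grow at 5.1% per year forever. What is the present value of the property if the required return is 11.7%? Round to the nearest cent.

Growing perpetuity: P = D₁ / (r − g) = 130,000.0000 / (0.117 − 0.051) = 1,969,696.97

1969696.97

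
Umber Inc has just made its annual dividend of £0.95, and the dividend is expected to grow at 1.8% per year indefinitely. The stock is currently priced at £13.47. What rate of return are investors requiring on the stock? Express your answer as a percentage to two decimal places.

8.98%

D₁ = £0.95 × 1.018 = £0.9671
P = D₁/(r − g) ⇒ r = D₁/P + g = £0.9671/£13.47 + 0.018 = 0.071797 + 0.018 = 0.089797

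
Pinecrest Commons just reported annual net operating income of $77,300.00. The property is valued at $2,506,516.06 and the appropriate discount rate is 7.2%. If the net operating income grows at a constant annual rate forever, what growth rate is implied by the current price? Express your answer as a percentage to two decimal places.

3.99%

P = D₀(1+g)/(r−g) ⇒ P(r−g) = D₀(1+g) ⇒ g(P+D₀) = P·r − D₀
g = (P·r − D₀)/(P + D₀) = ($2,506,516.06×0.072 − $77,300.00) / ($2,506,516.06 + $77,300.00) = 0.039929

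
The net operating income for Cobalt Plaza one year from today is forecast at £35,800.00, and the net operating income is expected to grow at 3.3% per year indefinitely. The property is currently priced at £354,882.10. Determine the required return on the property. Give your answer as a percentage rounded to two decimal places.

13.39%

P = D₁/(r − g) ⇒ r = D₁/P + g = £35,800.0000/£354,882.10 + 0.033 = 0.100879 + 0.033 = 0.133879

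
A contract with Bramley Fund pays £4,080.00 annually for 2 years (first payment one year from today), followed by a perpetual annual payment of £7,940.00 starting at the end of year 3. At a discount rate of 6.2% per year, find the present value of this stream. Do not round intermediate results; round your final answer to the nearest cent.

£121007.41

PV of 2-year annuity: £4,080.00 × [1 − (1+0.062)^−2] / 0.062 = 7459.32948
Perpetuity value at year 2: £7,940.00 / 0.062 = 128064.51613
PV of perpetuity: 128064.51613 / (1+0.062)^2 = 113548.07591
Total PV = 7459.32948 + 113548.07591 = 121007.40539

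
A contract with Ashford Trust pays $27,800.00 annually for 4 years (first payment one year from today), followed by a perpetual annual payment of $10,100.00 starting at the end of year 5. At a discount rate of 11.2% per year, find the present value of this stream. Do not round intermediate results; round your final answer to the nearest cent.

PV of 4-year annuity: $27,800.00 × [1 − (1+0.112)^−4] / 0.112 = 85880.98312
Perpetuity value at year 4: $10,100.00 / 0.112 = 90178.57143
PV of perpetuity: 90178.57143 / (1+0.112)^4 = 58977.20706
Total PV = 85880.98312 + 58977.20706 = 144858.19018

$144858.19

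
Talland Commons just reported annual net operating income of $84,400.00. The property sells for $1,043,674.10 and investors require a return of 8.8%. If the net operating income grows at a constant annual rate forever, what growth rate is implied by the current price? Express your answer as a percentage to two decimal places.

P = D₀(1+g)/(r−g) ⇒ P(r−g) = D₀(1+g) ⇒ g(P+D₀) = P·r − D₀
g = (P·r − D₀)/(P + D₀) = ($1,043,674.10×0.088 − $84,400.00) / ($1,043,674.10 + $84,400.00) = 0.006598

0.66%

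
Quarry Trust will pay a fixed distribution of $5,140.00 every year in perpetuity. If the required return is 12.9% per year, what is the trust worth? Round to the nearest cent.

Level perpetuity: PV = C / r = $5,140.00 / 0.129 = $39,844.96

$39844.96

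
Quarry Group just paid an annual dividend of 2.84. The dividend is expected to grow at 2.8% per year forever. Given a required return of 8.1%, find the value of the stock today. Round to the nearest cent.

D₁ = D₀ × (1 + g) = 2.84 × 1.028 = 2.9195
Growing perpetuity: P = D₁ / (r − g) = 2.9195 / (0.081 − 0.028) = 55.09

55.09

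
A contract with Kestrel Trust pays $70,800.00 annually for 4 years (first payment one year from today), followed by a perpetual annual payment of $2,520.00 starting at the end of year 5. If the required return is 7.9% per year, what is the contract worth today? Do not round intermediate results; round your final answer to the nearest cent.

$258555.06

PV of 4-year annuity: $70,800.00 × [1 − (1+0.079)^−4] / 0.079 = 235021.49713
Perpetuity value at year 4: $2,520.00 / 0.079 = 31898.73418
PV of perpetuity: 31898.73418 / (1+0.079)^4 = 23533.56225
Total PV = 235021.49713 + 23533.56225 = 258555.05937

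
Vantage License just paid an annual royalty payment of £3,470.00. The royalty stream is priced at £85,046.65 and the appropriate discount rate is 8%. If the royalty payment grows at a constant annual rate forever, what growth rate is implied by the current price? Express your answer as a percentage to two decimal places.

P = D₀(1+g)/(r−g) ⇒ P(r−g) = D₀(1+g) ⇒ g(P+D₀) = P·r − D₀
g = (P·r − D₀)/(P + D₀) = (£85,046.65×0.08 − £3,470.00) / (£85,046.65 + £3,470.00) = 0.037662

3.77%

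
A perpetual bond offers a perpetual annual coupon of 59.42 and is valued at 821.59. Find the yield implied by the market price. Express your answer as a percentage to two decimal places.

P = C/r ⇒ r = C/P = 59.42/821.59 = 0.072323

7.23%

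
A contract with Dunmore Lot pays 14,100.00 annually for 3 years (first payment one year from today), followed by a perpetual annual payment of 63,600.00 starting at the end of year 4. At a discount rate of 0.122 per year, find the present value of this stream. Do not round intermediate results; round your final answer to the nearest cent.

402828.24

PV of 3-year annuity: 14,100.00 × [1 − (1+0.122)^−3] / 0.122 = 33749.76957
Perpetuity value at year 3: 63,600.00 / 0.122 = 521311.47541
PV of perpetuity: 521311.47541 / (1+0.122)^3 = 369078.47223
Total PV = 33749.76957 + 369078.47223 = 402828.24180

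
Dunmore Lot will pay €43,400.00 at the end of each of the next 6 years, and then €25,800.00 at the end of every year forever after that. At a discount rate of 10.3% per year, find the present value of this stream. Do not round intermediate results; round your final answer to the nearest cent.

€326468.80

PV of 6-year annuity: €43,400.00 × [1 − (1+0.103)^−6] / 0.103 = 187368.07421
Perpetuity value at year 6: €25,800.00 / 0.103 = 250485.43689
PV of perpetuity: 250485.43689 / (1+0.103)^6 = 139100.72918
Total PV = 187368.07421 + 139100.72918 = 326468.80339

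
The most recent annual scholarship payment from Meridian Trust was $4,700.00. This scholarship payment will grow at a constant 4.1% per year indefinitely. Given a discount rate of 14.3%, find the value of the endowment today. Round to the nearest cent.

D₁ = D₀ × (1 + g) = $4,700.00 × 1.041 = $4,892.7000
Growing perpetuity: P = D₁ / (r − g) = $4,892.7000 / (0.143 − 0.041) = $47,967.65

$47967.65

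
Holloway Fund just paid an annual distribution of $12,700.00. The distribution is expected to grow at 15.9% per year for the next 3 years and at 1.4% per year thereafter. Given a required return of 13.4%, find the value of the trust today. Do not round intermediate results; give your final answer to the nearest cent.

$154374.89

D_1 = 14719.30000
D_2 = 17059.66870
D_3 = 19772.15602
Terminal value at year 3: TV = D_3×(1+g_2)/(r−g_2) = 20048.96621/0.12 = 167074.71840
P_0 = D_1/(1+r)^1 + D_2/(1+r)^2 + D_3/(1+r)^3 + TV/(1+r)^3
    = 12979.98236 + 13266.13718 + 13558.60052 + 114570.17439 = 154374.89444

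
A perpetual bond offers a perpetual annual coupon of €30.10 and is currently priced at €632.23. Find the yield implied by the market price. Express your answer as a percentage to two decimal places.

4.76%

P = C/r ⇒ r = C/P = €30.10/€632.23 = 0.047609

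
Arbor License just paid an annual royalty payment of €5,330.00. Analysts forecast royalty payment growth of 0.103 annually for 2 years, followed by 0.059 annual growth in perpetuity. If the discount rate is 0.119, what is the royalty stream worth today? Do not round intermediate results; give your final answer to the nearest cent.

D_1 = 5878.99000
D_2 = 6484.52597
Terminal value at year 2: TV = D_2×(1+g_2)/(r−g_2) = 6867.11300/0.06 = 114451.88337
P_0 = D_1/(1+r)^1 + D_2/(1+r)^2 + TV/(1+r)^2
    = 5253.78910 + 5178.66789 + 91403.48835 = 101835.94534

€101835.95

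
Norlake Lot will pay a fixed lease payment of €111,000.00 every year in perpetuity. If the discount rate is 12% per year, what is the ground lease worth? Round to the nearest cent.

€925000.00

Level perpetuity: PV = C / r = €111,000.00 / 0.12 = €925,000.00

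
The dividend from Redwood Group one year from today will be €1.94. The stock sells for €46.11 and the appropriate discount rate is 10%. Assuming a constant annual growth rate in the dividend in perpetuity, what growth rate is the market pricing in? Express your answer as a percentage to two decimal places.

5.79%

P = D₁/(r−g) ⇒ g = r − D₁/P = 0.1 − €1.94/€46.11 = 0.057927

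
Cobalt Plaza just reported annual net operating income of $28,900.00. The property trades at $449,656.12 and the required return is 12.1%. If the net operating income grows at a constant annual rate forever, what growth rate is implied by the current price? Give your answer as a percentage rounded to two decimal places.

P = D₀(1+g)/(r−g) ⇒ P(r−g) = D₀(1+g) ⇒ g(P+D₀) = P·r − D₀
g = (P·r − D₀)/(P + D₀) = ($449,656.12×0.121 − $28,900.00) / ($449,656.12 + $28,900.00) = 0.053303

5.33%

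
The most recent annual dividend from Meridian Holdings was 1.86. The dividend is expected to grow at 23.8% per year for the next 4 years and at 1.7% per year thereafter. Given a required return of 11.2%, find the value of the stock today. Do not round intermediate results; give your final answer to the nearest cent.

D_1 = 2.30268
D_2 = 2.85072
D_3 = 3.52919
D_4 = 4.36914
Terminal value at year 4: TV = D_4×(1+g_2)/(r−g_2) = 4.44341/0.095 = 46.77275
P_0 = D_1/(1+r)^1 + D_2/(1+r)^2 + D_3/(1+r)^3 + D_4/(1+r)^4 + TV/(1+r)^4
    = 2.07076 + 2.30539 + 2.56661 + 2.85744 + 30.58959 = 40.38979

40.39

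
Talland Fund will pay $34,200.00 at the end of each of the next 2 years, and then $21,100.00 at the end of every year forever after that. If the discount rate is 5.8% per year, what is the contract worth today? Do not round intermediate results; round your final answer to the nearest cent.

PV of 2-year annuity: $34,200.00 × [1 − (1+0.058)^−2] / 0.058 = 62878.20584
Perpetuity value at year 2: $21,100.00 / 0.058 = 363793.10345
PV of perpetuity: 363793.10345 / (1+0.058)^2 = 324999.82441
Total PV = 62878.20584 + 324999.82441 = 387878.03025

$387878.03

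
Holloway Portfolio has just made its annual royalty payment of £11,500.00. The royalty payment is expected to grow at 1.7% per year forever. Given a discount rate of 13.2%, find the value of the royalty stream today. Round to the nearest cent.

£101700.00

D₁ = D₀ × (1 + g) = £11,500.00 × 1.017 = £11,695.5000
Growing perpetuity: P = D₁ / (r − g) = £11,695.5000 / (0.132 − 0.017) = £101,700.00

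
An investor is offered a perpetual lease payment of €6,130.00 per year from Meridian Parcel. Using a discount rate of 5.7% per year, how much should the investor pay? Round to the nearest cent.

€107543.86

Level perpetuity: PV = C / r = €6,130.00 / 0.057 = €107,543.86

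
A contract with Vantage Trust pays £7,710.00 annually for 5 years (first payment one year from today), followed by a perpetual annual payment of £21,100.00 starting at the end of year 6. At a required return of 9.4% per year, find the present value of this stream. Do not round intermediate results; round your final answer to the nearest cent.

£172921.74

PV of 5-year annuity: £7,710.00 × [1 − (1+0.094)^−5] / 0.094 = 29680.52985
Perpetuity value at year 5: £21,100.00 / 0.094 = 224468.08511
PV of perpetuity: 224468.08511 / (1+0.094)^5 = 143241.21354
Total PV = 29680.52985 + 143241.21354 = 172921.74339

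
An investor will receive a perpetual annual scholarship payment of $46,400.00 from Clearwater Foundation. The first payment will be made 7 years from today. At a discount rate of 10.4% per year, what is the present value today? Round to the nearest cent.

$246416.74

Value at end of year 6: C / r = $46,400.00 / 0.104 = $446,153.8462
Discount to today: PV = $446,153.8462 / (1 + 0.104)^6 = $446,153.8462 / 1.810566 = $246,416.74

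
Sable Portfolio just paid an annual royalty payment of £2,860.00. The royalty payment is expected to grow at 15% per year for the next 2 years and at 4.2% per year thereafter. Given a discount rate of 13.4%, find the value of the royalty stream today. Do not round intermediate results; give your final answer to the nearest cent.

D_1 = 3289.00000
D_2 = 3782.35000
Terminal value at year 2: TV = D_2×(1+g_2)/(r−g_2) = 3941.20870/0.092 = 42839.22500
P_0 = D_1/(1+r)^1 + D_2/(1+r)^2 + TV/(1+r)^2
    = 2900.35273 + 2941.27482 + 33313.13435 = 39154.76190

£39154.76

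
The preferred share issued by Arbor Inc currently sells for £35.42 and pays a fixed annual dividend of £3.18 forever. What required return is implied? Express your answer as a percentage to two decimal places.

P = C/r ⇒ r = C/P = £3.18/£35.42 = 0.089780

8.98%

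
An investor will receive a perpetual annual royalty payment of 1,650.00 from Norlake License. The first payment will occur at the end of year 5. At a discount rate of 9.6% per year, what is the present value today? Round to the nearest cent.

11911.61

Value at end of year 4: C / r = 1,650.00 / 0.096 = 17,187.5000
Discount to today: PV = 17,187.5000 / (1 + 0.096)^4 = 17,187.5000 / 1.442920 = 11,911.61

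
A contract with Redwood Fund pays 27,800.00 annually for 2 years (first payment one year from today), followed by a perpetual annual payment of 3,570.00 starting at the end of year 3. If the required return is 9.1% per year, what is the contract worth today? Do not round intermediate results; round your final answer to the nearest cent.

81796.29

PV of 2-year annuity: 27,800.00 × [1 − (1+0.091)^−2] / 0.091 = 48837.03932
Perpetuity value at year 2: 3,570.00 / 0.091 = 39230.76923
PV of perpetuity: 39230.76923 / (1+0.091)^2 = 32959.25015
Total PV = 48837.03932 + 32959.25015 = 81796.28947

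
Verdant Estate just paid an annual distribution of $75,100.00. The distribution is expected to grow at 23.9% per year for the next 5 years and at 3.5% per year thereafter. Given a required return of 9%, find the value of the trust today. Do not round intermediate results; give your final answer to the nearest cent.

D_1 = 93048.90000
D_2 = 115287.58710
D_3 = 142841.32042
D_4 = 176980.39600
D_5 = 219278.71064
Terminal value at year 5: TV = D_5×(1+g_2)/(r−g_2) = 226953.46551/0.055 = 4126426.64567
P_0 = D_1/(1+r)^1 + D_2/(1+r)^2 + D_3/(1+r)^3 + D_4/(1+r)^4 + D_5/(1+r)^5 + TV/(1+r)^5
    = 85365.96330 + 97035.25553 + 110299.70790 + 125377.37439 + 142516.11639 + 2681894.19028 = 3242488.60779

$3242488.61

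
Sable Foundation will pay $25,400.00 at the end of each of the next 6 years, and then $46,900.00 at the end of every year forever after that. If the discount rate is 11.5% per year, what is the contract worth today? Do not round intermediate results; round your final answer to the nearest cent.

PV of 6-year annuity: $25,400.00 × [1 − (1+0.115)^−6] / 0.115 = 105925.46844
Perpetuity value at year 6: $46,900.00 / 0.115 = 407826.08696
PV of perpetuity: 407826.08696 / (1+0.115)^6 = 212239.29680
Total PV = 105925.46844 + 212239.29680 = 318164.76524

$318164.77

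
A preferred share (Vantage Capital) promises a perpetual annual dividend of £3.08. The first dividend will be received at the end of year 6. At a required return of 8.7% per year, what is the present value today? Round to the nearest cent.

Value at end of year 5: C / r = £3.08 / 0.087 = £35.4023
Discount to today: PV = £35.4023 / (1 + 0.087)^5 = £35.4023 / 1.517566 = £23.33

£23.33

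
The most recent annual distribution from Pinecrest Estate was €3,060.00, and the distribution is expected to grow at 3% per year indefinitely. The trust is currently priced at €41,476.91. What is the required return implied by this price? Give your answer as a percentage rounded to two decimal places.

10.60%

D₁ = €3,060.00 × 1.03 = €3,151.8000
P = D₁/(r − g) ⇒ r = D₁/P + g = €3,151.8000/€41,476.91 + 0.03 = 0.075989 + 0.03 = 0.105989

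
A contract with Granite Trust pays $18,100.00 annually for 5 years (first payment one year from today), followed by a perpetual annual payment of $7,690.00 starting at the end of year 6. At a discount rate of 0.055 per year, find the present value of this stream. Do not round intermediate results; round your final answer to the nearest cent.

$184271.84

PV of 5-year annuity: $18,100.00 × [1 − (1+0.055)^−5] / 0.055 = 77292.14901
Perpetuity value at year 5: $7,690.00 / 0.055 = 139818.18182
PV of perpetuity: 139818.18182 / (1+0.055)^5 = 106979.69420
Total PV = 77292.14901 + 106979.69420 = 184271.84321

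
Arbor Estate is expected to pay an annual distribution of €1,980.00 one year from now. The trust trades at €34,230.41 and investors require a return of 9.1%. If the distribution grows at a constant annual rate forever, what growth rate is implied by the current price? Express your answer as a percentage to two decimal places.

P = D₁/(r−g) ⇒ g = r − D₁/P = 0.091 − €1,980.00/€34,230.41 = 0.033157

3.32%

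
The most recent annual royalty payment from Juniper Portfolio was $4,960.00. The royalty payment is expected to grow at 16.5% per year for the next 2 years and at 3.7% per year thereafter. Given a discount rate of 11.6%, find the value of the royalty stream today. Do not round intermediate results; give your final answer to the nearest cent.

D_1 = 5778.40000
D_2 = 6731.83600
Terminal value at year 2: TV = D_2×(1+g_2)/(r−g_2) = 6980.91393/0.079 = 88365.99914
P_0 = D_1/(1+r)^1 + D_2/(1+r)^2 + TV/(1+r)^2
    = 5177.77778 + 5405.11748 + 70950.71937 = 81533.61463

$81533.61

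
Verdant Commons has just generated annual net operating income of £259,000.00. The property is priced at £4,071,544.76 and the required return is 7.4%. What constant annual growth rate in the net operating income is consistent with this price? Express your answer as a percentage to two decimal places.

P = D₀(1+g)/(r−g) ⇒ P(r−g) = D₀(1+g) ⇒ g(P+D₀) = P·r − D₀
g = (P·r − D₀)/(P + D₀) = (£4,071,544.76×0.074 − £259,000.00) / (£4,071,544.76 + £259,000.00) = 0.009767

0.98%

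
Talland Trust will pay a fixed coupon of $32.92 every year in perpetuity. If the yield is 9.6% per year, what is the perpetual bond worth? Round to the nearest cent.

$342.92

Level perpetuity: PV = C / r = $32.92 / 0.096 = $342.92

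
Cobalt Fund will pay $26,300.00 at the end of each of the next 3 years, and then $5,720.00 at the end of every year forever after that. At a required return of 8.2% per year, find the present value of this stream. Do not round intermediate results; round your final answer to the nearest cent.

$122601.94

PV of 3-year annuity: $26,300.00 × [1 − (1+0.082)^−3] / 0.082 = 67533.79890
Perpetuity value at year 3: $5,720.00 / 0.082 = 69756.09756
PV of perpetuity: 69756.09756 / (1+0.082)^3 = 55068.13826
Total PV = 67533.79890 + 55068.13826 = 122601.93716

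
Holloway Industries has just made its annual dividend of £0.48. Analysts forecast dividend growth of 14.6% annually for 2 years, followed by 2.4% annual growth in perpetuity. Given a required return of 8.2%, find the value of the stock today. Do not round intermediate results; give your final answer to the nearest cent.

D_1 = 0.55008
D_2 = 0.63039
Terminal value at year 2: TV = D_2×(1+g_2)/(r−g_2) = 0.64552/0.058 = 11.12967
P_0 = D_1/(1+r)^1 + D_2/(1+r)^2 + TV/(1+r)^2
    = 0.50839 + 0.53846 + 9.50666 = 10.55351

£10.55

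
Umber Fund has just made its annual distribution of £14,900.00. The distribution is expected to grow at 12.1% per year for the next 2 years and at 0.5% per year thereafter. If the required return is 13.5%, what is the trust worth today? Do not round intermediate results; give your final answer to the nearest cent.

£141615.23

D_1 = 16702.90000
D_2 = 18723.95090
Terminal value at year 2: TV = D_2×(1+g_2)/(r−g_2) = 18817.57065/0.13 = 144750.54350
P_0 = D_1/(1+r)^1 + D_2/(1+r)^2 + TV/(1+r)^2
    = 14716.21145 + 14534.68990 + 112364.33348 = 141615.23484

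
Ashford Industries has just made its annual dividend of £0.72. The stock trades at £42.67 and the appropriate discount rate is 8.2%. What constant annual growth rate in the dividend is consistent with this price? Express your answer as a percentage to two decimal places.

6.40%

P = D₀(1+g)/(r−g) ⇒ P(r−g) = D₀(1+g) ⇒ g(P+D₀) = P·r − D₀
g = (P·r − D₀)/(P + D₀) = (£42.67×0.082 − £0.72) / (£42.67 + £0.72) = 0.064046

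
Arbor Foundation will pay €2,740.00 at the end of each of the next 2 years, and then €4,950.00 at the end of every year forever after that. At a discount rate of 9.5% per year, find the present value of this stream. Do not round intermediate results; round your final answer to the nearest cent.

€48243.83

PV of 2-year annuity: €2,740.00 × [1 − (1+0.095)^−2] / 0.095 = 4787.47316
Perpetuity value at year 2: €4,950.00 / 0.095 = 52105.26316
PV of perpetuity: 52105.26316 / (1+0.095)^2 = 43456.36092
Total PV = 4787.47316 + 43456.36092 = 48243.83408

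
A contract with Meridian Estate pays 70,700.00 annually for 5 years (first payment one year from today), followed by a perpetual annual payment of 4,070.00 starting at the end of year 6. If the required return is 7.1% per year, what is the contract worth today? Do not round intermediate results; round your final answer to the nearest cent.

PV of 5-year annuity: 70,700.00 × [1 − (1+0.071)^−5] / 0.071 = 289109.43800
Perpetuity value at year 5: 4,070.00 / 0.071 = 57323.94366
PV of perpetuity: 57323.94366 / (1+0.071)^5 = 40680.72708
Total PV = 289109.43800 + 40680.72708 = 329790.16508

329790.17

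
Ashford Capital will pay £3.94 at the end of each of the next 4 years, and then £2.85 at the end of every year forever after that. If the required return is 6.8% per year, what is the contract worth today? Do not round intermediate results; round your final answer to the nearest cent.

PV of 4-year annuity: £3.94 × [1 − (1+0.068)^−4] / 0.068 = 13.40609
Perpetuity value at year 4: £2.85 / 0.068 = 41.91176
PV of perpetuity: 41.91176 / (1+0.068)^4 = 32.21447
Total PV = 13.40609 + 32.21447 = 45.62056

£45.62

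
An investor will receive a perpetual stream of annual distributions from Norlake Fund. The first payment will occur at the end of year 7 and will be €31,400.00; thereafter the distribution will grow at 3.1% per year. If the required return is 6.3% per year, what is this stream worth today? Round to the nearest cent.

Value at end of year 6: C₁ / (r − g) = €31,400.00 / (0.063 − 0.031) = €981,250.0000
Discount to today: PV = €981,250.0000 / (1 + 0.063)^6 = €981,250.0000 / 1.442778 = €680,111.44

€680111.44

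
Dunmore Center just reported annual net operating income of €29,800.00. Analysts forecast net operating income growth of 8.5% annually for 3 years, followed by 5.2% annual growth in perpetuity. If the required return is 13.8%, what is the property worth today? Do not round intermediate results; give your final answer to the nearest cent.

D_1 = 32333.00000
D_2 = 35081.30500
D_3 = 38063.21592
Terminal value at year 3: TV = D_3×(1+g_2)/(r−g_2) = 40042.50315/0.086 = 465610.50178
P_0 = D_1/(1+r)^1 + D_2/(1+r)^2 + D_3/(1+r)^3 + TV/(1+r)^3
    = 28412.12654 + 27088.89042 + 25827.28128 + 315933.71990 = 397262.01813

€397262.02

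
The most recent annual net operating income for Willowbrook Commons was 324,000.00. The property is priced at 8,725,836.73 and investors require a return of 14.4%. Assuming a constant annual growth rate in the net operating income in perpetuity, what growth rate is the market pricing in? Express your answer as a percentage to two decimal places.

P = D₀(1+g)/(r−g) ⇒ P(r−g) = D₀(1+g) ⇒ g(P+D₀) = P·r − D₀
g = (P·r − D₀)/(P + D₀) = (8,725,836.73×0.144 − 324,000.00) / (8,725,836.73 + 324,000.00) = 0.103043

10.30%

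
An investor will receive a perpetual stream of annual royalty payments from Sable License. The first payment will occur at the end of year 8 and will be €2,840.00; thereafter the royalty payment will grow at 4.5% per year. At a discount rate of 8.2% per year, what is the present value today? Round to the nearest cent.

Value at end of year 7: C₁ / (r − g) = €2,840.00 / (0.082 − 0.045) = €76,756.7568
Discount to today: PV = €76,756.7568 / (1 + 0.082)^7 = €76,756.7568 / 1.736164 = €44,210.54

€44210.54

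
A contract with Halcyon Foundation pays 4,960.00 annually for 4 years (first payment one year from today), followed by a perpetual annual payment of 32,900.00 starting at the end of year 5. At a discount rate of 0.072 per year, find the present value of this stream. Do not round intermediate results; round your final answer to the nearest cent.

PV of 4-year annuity: 4,960.00 × [1 − (1+0.072)^−4] / 0.072 = 16724.99070
Perpetuity value at year 4: 32,900.00 / 0.072 = 456944.44444
PV of perpetuity: 456944.44444 / (1+0.072)^4 = 346006.50212
Total PV = 16724.99070 + 346006.50212 = 362731.49282

362731.49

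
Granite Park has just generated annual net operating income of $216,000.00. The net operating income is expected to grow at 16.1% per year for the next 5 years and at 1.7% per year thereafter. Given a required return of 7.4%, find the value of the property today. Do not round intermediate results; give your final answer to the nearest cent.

$7061631.56

D_1 = 250776.00000
D_2 = 291150.93600
D_3 = 338026.23670
D_4 = 392448.46080
D_5 = 455632.66299
Terminal value at year 5: TV = D_5×(1+g_2)/(r−g_2) = 463378.41826/0.057 = 8129445.93446
P_0 = D_1/(1+r)^1 + D_2/(1+r)^2 + D_3/(1+r)^3 + D_4/(1+r)^4 + D_5/(1+r)^5 + TV/(1+r)^5
    = 233497.20670 + 252411.78490 + 272858.54960 + 294961.61647 + 318855.15523 + 5689047.24332 = 7061631.55622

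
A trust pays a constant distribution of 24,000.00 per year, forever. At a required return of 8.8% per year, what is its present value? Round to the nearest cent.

272727.27

Level perpetuity: PV = C / r = 24,000.00 / 0.088 = 272,727.27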